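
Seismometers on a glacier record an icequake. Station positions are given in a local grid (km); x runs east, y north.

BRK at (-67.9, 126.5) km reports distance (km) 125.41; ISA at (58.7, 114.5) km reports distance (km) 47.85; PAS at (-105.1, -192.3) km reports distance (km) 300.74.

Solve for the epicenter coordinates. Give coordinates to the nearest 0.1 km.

Circle about each station: (x + 67.9)² + (y − 126.5)² = 125.41²; (x − 58.7)² + (y − 114.5)² = 47.85²; (x + 105.1)² + (y + 192.3)² = 300.74².
Subtracting pairs of circle equations eliminates x²+y² and gives linear equations (the radical axes):
253.2 x − 24.0 y = 9381.33
-74.4 x − 637.6 y = -47304.24
Solving the 2×2 system: x ≈ 43.6, y ≈ 69.1 km.

(43.6, 69.1)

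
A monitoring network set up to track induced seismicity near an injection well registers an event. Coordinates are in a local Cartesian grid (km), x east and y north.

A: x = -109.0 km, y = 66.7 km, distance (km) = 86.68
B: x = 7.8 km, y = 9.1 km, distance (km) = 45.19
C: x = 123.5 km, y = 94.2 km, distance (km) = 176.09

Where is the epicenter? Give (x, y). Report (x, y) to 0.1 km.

Circle about each station: (x + 109.0)² + (y − 66.7)² = 86.68²; (x − 7.8)² + (y − 9.1)² = 45.19²; (x − 123.5)² + (y − 94.2)² = 176.09².
Subtracting the A equation from the B and C equations removes the quadratic terms:
233.6 x − 115.2 y = -10714.95
465.0 x + 55.0 y = -15698.27
Solving the 2×2 system: x ≈ -36.1, y ≈ 19.8 km.

(-36.1, 19.8)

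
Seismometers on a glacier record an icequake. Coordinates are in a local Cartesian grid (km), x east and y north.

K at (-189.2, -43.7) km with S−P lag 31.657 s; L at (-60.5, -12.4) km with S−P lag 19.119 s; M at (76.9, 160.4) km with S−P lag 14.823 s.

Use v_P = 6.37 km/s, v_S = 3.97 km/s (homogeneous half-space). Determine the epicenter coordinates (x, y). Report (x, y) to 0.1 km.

Distance from S−P lag: d = Δt · v_P v_S / (v_P − v_S) = Δt · (6.37·3.97)/(6.37−3.97) ≈ 10.5370·Δt.
So d_K = 333.57, d_L = 201.46, d_M = 156.19 km.
Circle about each station: (x + 189.2)² + (y + 43.7)² = 333.57²; (x + 60.5)² + (y + 12.4)² = 201.46²; (x − 76.9)² + (y − 160.4)² = 156.19².
Subtracting pairs of circle equations eliminates x²+y² and gives linear equations (the radical axes):
257.4 x + 62.6 y = 36790.49
532.2 x + 408.2 y = 80809.07
Solving the 2×2 system: x ≈ 138.8, y ≈ 17.0 km.

x ≈ 138.8 km, y ≈ 17.0 km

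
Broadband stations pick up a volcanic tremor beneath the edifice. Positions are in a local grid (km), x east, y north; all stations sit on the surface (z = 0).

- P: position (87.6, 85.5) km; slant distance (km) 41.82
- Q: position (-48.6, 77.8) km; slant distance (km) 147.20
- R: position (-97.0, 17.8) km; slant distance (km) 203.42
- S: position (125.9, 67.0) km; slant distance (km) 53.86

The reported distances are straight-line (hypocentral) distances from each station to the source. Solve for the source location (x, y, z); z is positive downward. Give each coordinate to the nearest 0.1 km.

Each station gives a sphere (x−x_i)² + (y−y_i)² + z² = d_i² (stations at z=0).
Subtracting the P sphere from Q and R: z² cancels, leaving linear equations in x and y:
-272.4 x − 15.4 y = -26488.14
-369.2 x − 135.4 y = -44888.95
Solving: x ≈ 92.803, y ≈ 78.479 km (keep extra digits for the depth step; rounded: 92.8, 78.5).
Then from the P sphere: z² = 41.82² − (x − 87.6)² − (y − 85.5)² with x = 92.803, y = 78.479, so z ≈ 40.897 ≈ 40.9 km.
Check against S (with the unrounded solution): distance 53.85 ≈ 53.86 km. ✓

x ≈ 92.8 km, y ≈ 78.5 km, depth ≈ 40.9 km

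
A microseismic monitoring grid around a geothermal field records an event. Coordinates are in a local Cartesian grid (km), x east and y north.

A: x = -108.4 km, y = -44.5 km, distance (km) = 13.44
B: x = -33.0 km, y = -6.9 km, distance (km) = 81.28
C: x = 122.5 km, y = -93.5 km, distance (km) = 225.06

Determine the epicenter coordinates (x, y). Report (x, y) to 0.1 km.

Circle about each station: (x + 108.4)² + (y + 44.5)² = 13.44²; (x + 33.0)² + (y + 6.9)² = 81.28²; (x − 122.5)² + (y + 93.5)² = 225.06².
Subtracting the A equation from the B and C equations removes the quadratic terms:
150.8 x + 75.2 y = -19020.00
461.8 x − 98.0 y = -40453.68
Solving the 2×2 system: x ≈ -99.1, y ≈ -54.2 km.
Check against A (with the unrounded x, y): √((x + 108.4)²+(y + 44.5)²) = 13.43 ≈ 13.44 km. ✓

-99.1 km east, -54.2 km north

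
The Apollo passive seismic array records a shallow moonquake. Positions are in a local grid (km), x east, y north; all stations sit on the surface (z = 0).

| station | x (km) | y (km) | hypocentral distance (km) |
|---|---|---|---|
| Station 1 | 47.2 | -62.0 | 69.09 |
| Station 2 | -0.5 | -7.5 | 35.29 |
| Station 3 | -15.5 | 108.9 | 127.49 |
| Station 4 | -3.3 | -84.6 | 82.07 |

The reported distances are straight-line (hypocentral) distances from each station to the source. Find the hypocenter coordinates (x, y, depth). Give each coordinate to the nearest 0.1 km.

Each station gives a sphere (x−x_i)² + (y−y_i)² + z² = d_i² (stations at z=0).
Subtracting the Station 1 sphere from Station 2 and Station 3: z² cancels, leaving linear equations in x and y:
-95.4 x + 109.0 y = -2487.30
-125.4 x + 341.8 y = -5452.65
Solving: x ≈ 13.507, y ≈ -10.997 km (keep extra digits for the depth step; rounded: 13.5, -11.0).
Then from the Station 1 sphere: z² = 69.09² − (x − 47.2)² − (y + 62.0)² with x = 13.507, y = -10.997, so z ≈ 32.201 ≈ 32.2 km.
Check against Station 4 (with the unrounded solution): distance 82.08 ≈ 82.07 km. ✓

(13.5, -11.0, 32.2)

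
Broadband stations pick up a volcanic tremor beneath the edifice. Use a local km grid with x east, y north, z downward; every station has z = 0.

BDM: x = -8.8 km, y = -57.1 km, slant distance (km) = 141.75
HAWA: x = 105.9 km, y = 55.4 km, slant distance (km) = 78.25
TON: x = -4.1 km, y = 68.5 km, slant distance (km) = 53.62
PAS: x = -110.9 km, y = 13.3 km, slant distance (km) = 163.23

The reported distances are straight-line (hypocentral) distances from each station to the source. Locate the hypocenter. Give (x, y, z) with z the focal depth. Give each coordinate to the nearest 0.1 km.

Each station gives a sphere (x−x_i)² + (y−y_i)² + z² = d_i² (stations at z=0).
Subtracting the BDM sphere from HAWA and TON: z² cancels, leaving linear equations in x and y:
229.4 x + 225.0 y = 24916.12
9.4 x + 251.2 y = 18589.17
Solving: x ≈ 37.405, y ≈ 72.602 km (keep extra digits for the depth step; rounded: 37.4, 72.6).
Then from the BDM sphere: z² = 141.75² − (x + 8.8)² − (y + 57.1)² with x = 37.405, y = 72.602, so z ≈ 33.698 ≈ 33.7 km.

(37.4, 72.6, 33.7)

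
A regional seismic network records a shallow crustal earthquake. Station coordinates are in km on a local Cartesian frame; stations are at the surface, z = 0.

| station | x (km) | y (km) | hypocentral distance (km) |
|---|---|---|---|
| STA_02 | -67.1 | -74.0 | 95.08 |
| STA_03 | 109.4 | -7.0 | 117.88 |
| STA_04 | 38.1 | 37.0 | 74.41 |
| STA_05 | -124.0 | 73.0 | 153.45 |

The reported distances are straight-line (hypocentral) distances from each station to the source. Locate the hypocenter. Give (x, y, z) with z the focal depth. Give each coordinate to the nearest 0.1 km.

Each station gives a sphere (x−x_i)² + (y−y_i)² + z² = d_i² (stations at z=0).
Subtracting the STA_02 sphere from STA_03 and STA_04: z² cancels, leaving linear equations in x and y:
353.0 x + 134.0 y = -2816.54
210.4 x + 222.0 y = -3654.44
Solving: x ≈ -2.702, y ≈ -13.900 km (keep extra digits for the depth step; rounded: -2.7, -13.9).
Then from the STA_02 sphere: z² = 95.08² − (x + 67.1)² − (y + 74.0)² with x = -2.702, y = -13.900, so z ≈ 35.792 ≈ 35.8 km.
Check against STA_05 (with the unrounded solution): distance 153.45 ≈ 153.45 km. ✓

x ≈ -2.7 km, y ≈ -13.9 km, depth ≈ 35.8 km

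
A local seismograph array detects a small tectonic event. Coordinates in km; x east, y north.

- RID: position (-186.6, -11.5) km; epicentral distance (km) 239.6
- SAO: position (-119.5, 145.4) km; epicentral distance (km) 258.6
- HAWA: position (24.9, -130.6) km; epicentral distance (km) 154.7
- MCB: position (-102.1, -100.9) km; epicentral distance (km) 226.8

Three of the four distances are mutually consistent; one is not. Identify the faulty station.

RID

Solve using three stations at a time. Using SAO, HAWA, MCB (subtract circle equations pairwise → linear system) gives (x, y) ≈ (98.1, 5.7).
Distances from that point to each station vs reported:
  RID: calculated 285.2 vs reported 239.6 → residual 45.6 km
  SAO: calculated 258.6 vs reported 258.6 → residual 0.0 km
  HAWA: calculated 154.7 vs reported 154.7 → residual 0.0 km
  MCB: calculated 226.8 vs reported 226.8 → residual 0.0 km
SAO, HAWA, MCB are mutually consistent (residuals ≈ 0); RID is off by 45.6 km.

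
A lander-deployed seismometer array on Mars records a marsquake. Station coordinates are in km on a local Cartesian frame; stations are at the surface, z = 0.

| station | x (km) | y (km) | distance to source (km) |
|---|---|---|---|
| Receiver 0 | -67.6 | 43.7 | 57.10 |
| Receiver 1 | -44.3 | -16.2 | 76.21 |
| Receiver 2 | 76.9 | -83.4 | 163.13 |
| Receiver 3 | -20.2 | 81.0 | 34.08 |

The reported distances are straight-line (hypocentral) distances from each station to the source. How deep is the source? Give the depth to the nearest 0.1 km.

Each station gives a sphere (x−x_i)² + (y−y_i)² + z² = d_i² (stations at z=0).
Subtracting the Receiver 0 sphere from Receiver 1 and Receiver 2: z² cancels, leaving linear equations in x and y:
46.6 x − 119.8 y = -6802.07
289.0 x − 254.2 y = -16961.27
Solving: x ≈ -13.298, y ≈ 51.606 km (keep extra digits for the depth step; rounded: -13.3, 51.6).
Then from the Receiver 0 sphere: z² = 57.10² − (x + 67.6)² − (y − 43.7)² with x = -13.298, y = 51.606, so z ≈ 15.786 ≈ 15.8 km.
Check against Receiver 3 (with the unrounded solution): distance 34.07 ≈ 34.08 km. ✓

z ≈ 15.8 km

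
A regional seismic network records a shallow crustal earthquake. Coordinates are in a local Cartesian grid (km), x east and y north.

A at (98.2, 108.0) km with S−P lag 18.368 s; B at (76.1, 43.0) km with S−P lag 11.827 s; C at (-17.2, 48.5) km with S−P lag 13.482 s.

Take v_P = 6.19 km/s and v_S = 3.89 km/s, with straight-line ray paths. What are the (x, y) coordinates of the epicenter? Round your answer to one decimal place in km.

(46.8, -77.3)

Distance from S−P lag: d = Δt · v_P v_S / (v_P − v_S) = Δt · (6.19·3.89)/(6.19−3.89) ≈ 10.4692·Δt.
So d_A = 192.30, d_B = 123.82, d_C = 141.15 km.
Circle about each station: (x − 98.2)² + (y − 108.0)² = 192.30²; (x − 76.1)² + (y − 43.0)² = 123.82²; (x + 17.2)² + (y − 48.5)² = 141.15².
Subtracting the A equation from the B and C equations removes the quadratic terms:
-44.2 x − 130.0 y = 7980.87
-230.8 x − 119.0 y = -1603.18
Solving the 2×2 system: x ≈ 46.8, y ≈ -77.3 km.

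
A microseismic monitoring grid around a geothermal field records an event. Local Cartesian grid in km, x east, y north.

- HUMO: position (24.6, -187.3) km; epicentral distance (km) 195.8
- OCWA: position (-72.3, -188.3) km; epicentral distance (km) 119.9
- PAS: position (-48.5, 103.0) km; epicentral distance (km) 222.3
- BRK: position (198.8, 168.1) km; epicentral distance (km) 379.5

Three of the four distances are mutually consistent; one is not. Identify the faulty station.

BRK

Solve using three stations at a time. Using HUMO, OCWA, PAS (subtract circle equations pairwise → linear system) gives (x, y) ≈ (-148.4, -95.6).
Distances from that point to each station vs reported:
  HUMO: calculated 195.8 vs reported 195.8 → residual 0.0 km
  OCWA: calculated 120.0 vs reported 119.9 → residual 0.1 km
  PAS: calculated 222.3 vs reported 222.3 → residual 0.0 km
  BRK: calculated 436.0 vs reported 379.5 → residual 56.5 km
HUMO, OCWA, PAS are mutually consistent (residuals ≈ 0); BRK is off by 56.5 km.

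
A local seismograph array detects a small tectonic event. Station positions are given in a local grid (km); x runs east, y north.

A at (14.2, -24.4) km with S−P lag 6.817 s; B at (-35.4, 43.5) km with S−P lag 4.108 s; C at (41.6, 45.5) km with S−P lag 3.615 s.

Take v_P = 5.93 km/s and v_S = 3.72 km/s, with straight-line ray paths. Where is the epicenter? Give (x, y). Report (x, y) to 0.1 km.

x ≈ 5.6 km, y ≈ 43.1 km

Distance from S−P lag: d = Δt · v_P v_S / (v_P − v_S) = Δt · (5.93·3.72)/(5.93−3.72) ≈ 9.9817·Δt.
So d_A = 68.05, d_B = 41.00, d_C = 36.08 km.
Circle about each station: (x − 14.2)² + (y + 24.4)² = 68.05²; (x + 35.4)² + (y − 43.5)² = 41.00²; (x − 41.6)² + (y − 45.5)² = 36.08².
Subtracting pairs of circle equations eliminates x²+y² and gives linear equations (the radical axes):
-99.2 x + 135.8 y = 5298.21
54.8 x + 139.8 y = 6332.85
Solving the 2×2 system: x ≈ 5.6, y ≈ 43.1 km.
Check against A (with the unrounded x, y): √((x − 14.2)²+(y + 24.4)²) = 68.05 ≈ 68.05 km. ✓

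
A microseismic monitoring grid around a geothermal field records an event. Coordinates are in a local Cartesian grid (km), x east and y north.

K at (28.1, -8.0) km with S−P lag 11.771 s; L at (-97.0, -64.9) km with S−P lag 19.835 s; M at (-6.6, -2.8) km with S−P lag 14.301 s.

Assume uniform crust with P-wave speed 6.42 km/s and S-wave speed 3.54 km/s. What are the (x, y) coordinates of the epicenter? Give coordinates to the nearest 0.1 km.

Distance from S−P lag: d = Δt · v_P v_S / (v_P − v_S) = Δt · (6.42·3.54)/(6.42−3.54) ≈ 7.8913·Δt.
So d_K = 92.89, d_L = 156.52, d_M = 112.85 km.
Circle about each station: (x − 28.1)² + (y + 8.0)² = 92.89²; (x + 97.0)² + (y + 64.9)² = 156.52²; (x + 6.6)² + (y + 2.8)² = 112.85².
Subtracting pairs of circle equations eliminates x²+y² and gives linear equations (the radical axes):
-250.2 x − 113.8 y = -3102.56
-69.4 x + 10.4 y = -4908.78
Solving the 2×2 system: x ≈ 56.3, y ≈ -96.5 km.

56.3 km east, -96.5 km north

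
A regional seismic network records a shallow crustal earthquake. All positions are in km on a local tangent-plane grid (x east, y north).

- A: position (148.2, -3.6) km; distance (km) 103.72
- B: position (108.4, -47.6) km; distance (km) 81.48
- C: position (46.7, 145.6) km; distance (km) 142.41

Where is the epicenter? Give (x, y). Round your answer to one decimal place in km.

(44.7, 3.2)

Circle about each station: (x − 148.2)² + (y + 3.6)² = 103.72²; (x − 108.4)² + (y + 47.6)² = 81.48²; (x − 46.7)² + (y − 145.6)² = 142.41².
Subtracting pairs of circle equations eliminates x²+y² and gives linear equations (the radical axes):
-79.6 x − 88.0 y = -3841.03
-203.0 x + 298.4 y = -8118.72
Solving the 2×2 system: x ≈ 44.7, y ≈ 3.2 km.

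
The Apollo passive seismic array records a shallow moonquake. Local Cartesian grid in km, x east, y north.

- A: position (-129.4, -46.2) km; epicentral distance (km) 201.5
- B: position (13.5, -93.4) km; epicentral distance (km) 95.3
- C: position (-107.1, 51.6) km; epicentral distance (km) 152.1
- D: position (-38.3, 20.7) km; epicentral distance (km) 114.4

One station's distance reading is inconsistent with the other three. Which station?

Solve using three stations at a time. Using A, B, D (subtract circle equations pairwise → linear system) gives (x, y) ≈ (69.9, -16.5).
Distances from that point to each station vs reported:
  A: calculated 201.5 vs reported 201.5 → residual 0.0 km
  B: calculated 95.4 vs reported 95.3 → residual 0.1 km
  C: calculated 189.7 vs reported 152.1 → residual 37.6 km
  D: calculated 114.5 vs reported 114.4 → residual 0.1 km
A, B, D are mutually consistent (residuals ≈ 0); C is off by 37.6 km.

C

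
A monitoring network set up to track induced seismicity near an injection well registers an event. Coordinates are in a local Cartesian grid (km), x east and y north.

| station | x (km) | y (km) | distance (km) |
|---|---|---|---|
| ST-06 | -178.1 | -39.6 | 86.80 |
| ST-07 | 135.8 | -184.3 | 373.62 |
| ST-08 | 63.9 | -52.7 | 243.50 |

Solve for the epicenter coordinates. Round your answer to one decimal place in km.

-159.1 km east, 45.1 km north

Circle about each station: (x + 178.1)² + (y + 39.6)² = 86.80²; (x − 135.8)² + (y + 184.3)² = 373.62²; (x − 63.9)² + (y + 52.7)² = 243.50².
Subtracting the ST-06 equation from the ST-07 and ST-08 equations removes the quadratic terms:
627.8 x − 289.4 y = -112937.30
484.0 x − 26.2 y = -78185.28
Solving the 2×2 system: x ≈ -159.1, y ≈ 45.1 km.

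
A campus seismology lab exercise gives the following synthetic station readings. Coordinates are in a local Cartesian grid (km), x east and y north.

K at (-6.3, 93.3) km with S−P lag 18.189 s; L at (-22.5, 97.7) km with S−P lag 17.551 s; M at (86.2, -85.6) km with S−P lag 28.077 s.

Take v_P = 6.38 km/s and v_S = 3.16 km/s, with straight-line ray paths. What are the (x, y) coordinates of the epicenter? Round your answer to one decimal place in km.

(-68.5, -2.1)

Distance from S−P lag: d = Δt · v_P v_S / (v_P − v_S) = Δt · (6.38·3.16)/(6.38−3.16) ≈ 6.2611·Δt.
So d_K = 113.88, d_L = 109.89, d_M = 175.79 km.
Circle about each station: (x + 6.3)² + (y − 93.3)² = 113.88²; (x + 22.5)² + (y − 97.7)² = 109.89²; (x − 86.2)² + (y + 85.6)² = 175.79².
Subtracting the K equation from the L and M equations removes the quadratic terms:
-32.4 x + 8.8 y = 2199.80
185.0 x − 357.8 y = -11920.25
Solving the 2×2 system: x ≈ -68.5, y ≈ -2.1 km.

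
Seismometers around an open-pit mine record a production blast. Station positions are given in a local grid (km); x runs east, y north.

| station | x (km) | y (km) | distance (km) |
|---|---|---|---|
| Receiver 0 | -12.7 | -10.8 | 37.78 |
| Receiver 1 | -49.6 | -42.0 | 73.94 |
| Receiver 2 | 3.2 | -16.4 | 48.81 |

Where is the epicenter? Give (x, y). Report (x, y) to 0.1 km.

Circle about each station: (x + 12.7)² + (y + 10.8)² = 37.78²; (x + 49.6)² + (y + 42.0)² = 73.94²; (x − 3.2)² + (y + 16.4)² = 48.81².
Subtracting the Receiver 0 equation from the Receiver 1 and Receiver 2 equations removes the quadratic terms:
-73.8 x − 62.4 y = -93.57
31.8 x − 11.2 y = -953.82
Solving the 2×2 system: x ≈ -20.8, y ≈ 26.1 km.
Check against Receiver 0 (with the unrounded x, y): √((x + 12.7)²+(y + 10.8)²) = 37.78 ≈ 37.78 km. ✓

x ≈ -20.8 km, y ≈ 26.1 km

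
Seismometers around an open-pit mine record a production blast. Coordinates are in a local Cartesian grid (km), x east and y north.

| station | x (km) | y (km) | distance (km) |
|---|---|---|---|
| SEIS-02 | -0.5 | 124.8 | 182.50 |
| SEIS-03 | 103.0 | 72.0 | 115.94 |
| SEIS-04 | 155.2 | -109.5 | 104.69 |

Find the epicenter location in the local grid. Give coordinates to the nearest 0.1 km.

76.2 km east, -40.8 km north

Circle about each station: (x + 0.5)² + (y − 124.8)² = 182.50²; (x − 103.0)² + (y − 72.0)² = 115.94²; (x − 155.2)² + (y + 109.5)² = 104.69².
Subtracting the SEIS-02 equation from the SEIS-03 and SEIS-04 equations removes the quadratic terms:
207.0 x − 105.6 y = 20081.88
311.4 x − 468.6 y = 42848.25
Solving the 2×2 system: x ≈ 76.2, y ≈ -40.8 km.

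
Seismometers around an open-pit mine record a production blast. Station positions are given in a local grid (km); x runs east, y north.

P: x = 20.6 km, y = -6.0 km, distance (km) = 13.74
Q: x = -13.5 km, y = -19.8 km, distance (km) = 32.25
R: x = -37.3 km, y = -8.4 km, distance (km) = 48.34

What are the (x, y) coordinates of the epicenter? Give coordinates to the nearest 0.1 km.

Circle about each station: (x − 20.6)² + (y + 6.0)² = 13.74²; (x + 13.5)² + (y + 19.8)² = 32.25²; (x + 37.3)² + (y + 8.4)² = 48.34².
Subtracting pairs of circle equations eliminates x²+y² and gives linear equations (the radical axes):
-68.2 x − 27.6 y = -737.34
-115.8 x − 4.8 y = -1146.48
Solving the 2×2 system: x ≈ 9.8, y ≈ 2.5 km.

9.8 km east, 2.5 km north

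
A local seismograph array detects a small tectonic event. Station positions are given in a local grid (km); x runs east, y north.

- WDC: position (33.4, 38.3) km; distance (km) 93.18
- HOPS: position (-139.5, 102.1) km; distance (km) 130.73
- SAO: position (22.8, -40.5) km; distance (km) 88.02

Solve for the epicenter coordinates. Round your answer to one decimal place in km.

x ≈ -53.2 km, y ≈ 3.9 km

Circle about each station: (x − 33.4)² + (y − 38.3)² = 93.18²; (x + 139.5)² + (y − 102.1)² = 130.73²; (x − 22.8)² + (y + 40.5)² = 88.02².
Subtracting the WDC equation from the HOPS and SAO equations removes the quadratic terms:
-345.8 x + 127.6 y = 18894.39
-21.2 x − 157.6 y = 512.63
Solving the 2×2 system: x ≈ -53.2, y ≈ 3.9 km.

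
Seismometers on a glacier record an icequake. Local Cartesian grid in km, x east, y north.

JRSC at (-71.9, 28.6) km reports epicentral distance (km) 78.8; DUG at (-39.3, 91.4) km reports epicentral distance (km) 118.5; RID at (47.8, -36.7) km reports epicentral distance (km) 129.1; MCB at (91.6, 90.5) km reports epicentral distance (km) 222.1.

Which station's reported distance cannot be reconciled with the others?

DUG

Solve using three stations at a time. Using JRSC, RID, MCB (subtract circle equations pairwise → linear system) gives (x, y) ≈ (-80.6, -49.7).
Distances from that point to each station vs reported:
  JRSC: calculated 78.8 vs reported 78.8 → residual 0.0 km
  DUG: calculated 147.0 vs reported 118.5 → residual 28.5 km
  RID: calculated 129.1 vs reported 129.1 → residual 0.0 km
  MCB: calculated 222.1 vs reported 222.1 → residual 0.0 km
JRSC, RID, MCB are mutually consistent (residuals ≈ 0); DUG is off by 28.5 km.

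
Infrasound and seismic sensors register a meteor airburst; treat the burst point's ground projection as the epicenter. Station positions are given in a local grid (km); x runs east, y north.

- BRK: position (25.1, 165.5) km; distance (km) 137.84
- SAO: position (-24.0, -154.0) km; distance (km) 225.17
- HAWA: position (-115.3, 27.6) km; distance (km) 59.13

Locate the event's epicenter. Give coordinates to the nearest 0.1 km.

Circle about each station: (x − 25.1)² + (y − 165.5)² = 137.84²; (x + 24.0)² + (y + 154.0)² = 225.17²; (x + 115.3)² + (y − 27.6)² = 59.13².
Subtracting the BRK equation from the SAO and HAWA equations removes the quadratic terms:
-98.2 x − 639.0 y = -35429.92
-280.8 x − 275.8 y = 1539.10
Solving the 2×2 system: x ≈ -70.6, y ≈ 66.3 km.

-70.6 km east, 66.3 km north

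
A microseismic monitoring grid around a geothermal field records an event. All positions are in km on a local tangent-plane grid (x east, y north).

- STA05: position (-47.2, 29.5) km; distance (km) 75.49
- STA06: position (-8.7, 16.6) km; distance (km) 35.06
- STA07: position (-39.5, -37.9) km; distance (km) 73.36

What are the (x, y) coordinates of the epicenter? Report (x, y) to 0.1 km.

Circle about each station: (x + 47.2)² + (y − 29.5)² = 75.49²; (x + 8.7)² + (y − 16.6)² = 35.06²; (x + 39.5)² + (y + 37.9)² = 73.36².
Subtracting the STA05 equation from the STA06 and STA07 equations removes the quadratic terms:
77.0 x − 25.8 y = 1722.70
15.4 x − 134.8 y = 215.62
Solving the 2×2 system: x ≈ 22.7, y ≈ 1.0 km.

(22.7, 1.0)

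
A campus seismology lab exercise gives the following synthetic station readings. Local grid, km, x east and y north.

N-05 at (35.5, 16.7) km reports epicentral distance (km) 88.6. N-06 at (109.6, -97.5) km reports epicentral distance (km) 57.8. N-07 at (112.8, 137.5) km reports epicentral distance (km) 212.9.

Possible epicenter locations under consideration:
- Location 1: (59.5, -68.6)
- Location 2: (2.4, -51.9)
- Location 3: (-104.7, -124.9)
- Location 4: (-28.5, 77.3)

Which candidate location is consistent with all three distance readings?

Location 1

For each candidate, compare |candidate − station| to the reported distance:
Location 1: residuals N-05 0.0, N-06 0.0, N-07 0.0 → max 0.0 km
Location 2: residuals N-05 12.4, N-06 58.7, N-07 6.3 → max 58.7 km
Location 3: residuals N-05 110.7, N-06 158.2, N-07 127.9 → max 158.2 km
Location 4: residuals N-05 0.5, N-06 165.0, N-07 59.3 → max 165.0 km
Only Location 1 has all residuals ≈ 0.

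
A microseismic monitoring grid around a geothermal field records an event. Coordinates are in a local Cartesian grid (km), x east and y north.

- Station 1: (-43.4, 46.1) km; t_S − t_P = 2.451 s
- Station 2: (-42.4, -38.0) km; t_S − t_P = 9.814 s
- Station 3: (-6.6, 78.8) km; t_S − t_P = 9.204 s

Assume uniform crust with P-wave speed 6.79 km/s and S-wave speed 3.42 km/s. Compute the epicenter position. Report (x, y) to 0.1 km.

x ≈ -46.5 km, y ≈ 29.5 km

Distance from S−P lag: d = Δt · v_P v_S / (v_P − v_S) = Δt · (6.79·3.42)/(6.79−3.42) ≈ 6.8907·Δt.
So d_Station 1 = 16.89, d_Station 2 = 67.63, d_Station 3 = 63.42 km.
Circle about each station: (x + 43.4)² + (y − 46.1)² = 16.89²; (x + 42.4)² + (y + 38.0)² = 67.63²; (x + 6.6)² + (y − 78.8)² = 63.42².
Subtracting pairs of circle equations eliminates x²+y² and gives linear equations (the radical axes):
2.0 x − 168.2 y = -5055.55
73.6 x + 65.4 y = -1492.59
Solving the 2×2 system: x ≈ -46.5, y ≈ 29.5 km.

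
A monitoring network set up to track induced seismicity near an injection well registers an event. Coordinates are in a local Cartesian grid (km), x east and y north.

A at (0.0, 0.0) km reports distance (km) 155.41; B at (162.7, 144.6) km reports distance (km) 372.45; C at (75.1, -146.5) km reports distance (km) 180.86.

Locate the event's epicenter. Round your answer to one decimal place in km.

Circle about each station: x² + y² = 155.41²; (x − 162.7)² + (y − 144.6)² = 372.45²; (x − 75.1)² + (y + 146.5)² = 180.86².
Subtracting pairs of circle equations eliminates x²+y² and gives linear equations (the radical axes):
325.4 x + 289.2 y = -67186.28
150.2 x − 293.0 y = 18544.19
Solving the 2×2 system: x ≈ -103.2, y ≈ -116.2 km.
Check against A (with the unrounded x, y): √(x²+y²) = 155.41 ≈ 155.41 km. ✓

-103.2 km east, -116.2 km north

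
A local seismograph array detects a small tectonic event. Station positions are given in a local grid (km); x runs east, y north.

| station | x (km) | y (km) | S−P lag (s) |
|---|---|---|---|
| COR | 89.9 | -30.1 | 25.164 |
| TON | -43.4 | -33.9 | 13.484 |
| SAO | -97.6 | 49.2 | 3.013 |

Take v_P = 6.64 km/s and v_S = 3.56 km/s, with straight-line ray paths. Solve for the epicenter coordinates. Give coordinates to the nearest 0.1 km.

Distance from S−P lag: d = Δt · v_P v_S / (v_P − v_S) = Δt · (6.64·3.56)/(6.64−3.56) ≈ 7.6748·Δt.
So d_COR = 193.13, d_TON = 103.49, d_SAO = 23.12 km.
Circle about each station: (x − 89.9)² + (y + 30.1)² = 193.13²; (x + 43.4)² + (y + 33.9)² = 103.49²; (x + 97.6)² + (y − 49.2)² = 23.12².
Subtracting pairs of circle equations eliminates x²+y² and gives linear equations (the radical axes):
-266.6 x − 7.6 y = 20633.77
-375.0 x + 158.6 y = 39723.04
Solving the 2×2 system: x ≈ -79.2, y ≈ 63.2 km.

x ≈ -79.2 km, y ≈ 63.2 km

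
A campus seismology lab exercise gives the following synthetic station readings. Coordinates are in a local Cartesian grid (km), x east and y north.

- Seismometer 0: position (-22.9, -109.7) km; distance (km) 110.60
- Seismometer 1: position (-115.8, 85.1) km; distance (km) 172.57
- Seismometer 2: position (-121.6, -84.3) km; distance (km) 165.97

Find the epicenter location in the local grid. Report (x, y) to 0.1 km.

x ≈ 27.4 km, y ≈ -11.2 km

Circle about each station: (x + 22.9)² + (y + 109.7)² = 110.60²; (x + 115.8)² + (y − 85.1)² = 172.57²; (x + 121.6)² + (y + 84.3)² = 165.97².
Subtracting pairs of circle equations eliminates x²+y² and gives linear equations (the radical axes):
-185.8 x + 389.6 y = -9454.89
-197.4 x + 50.8 y = -5979.13
Solving the 2×2 system: x ≈ 27.4, y ≈ -11.2 km.
Check against Seismometer 0 (with the unrounded x, y): √((x + 22.9)²+(y + 109.7)²) = 110.61 ≈ 110.60 km. ✓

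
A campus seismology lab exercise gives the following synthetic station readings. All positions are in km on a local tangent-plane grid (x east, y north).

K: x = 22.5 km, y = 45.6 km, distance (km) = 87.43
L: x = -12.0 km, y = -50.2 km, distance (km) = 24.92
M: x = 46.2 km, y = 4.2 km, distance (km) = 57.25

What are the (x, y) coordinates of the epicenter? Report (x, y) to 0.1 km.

Circle about each station: (x − 22.5)² + (y − 45.6)² = 87.43²; (x + 12.0)² + (y + 50.2)² = 24.92²; (x − 46.2)² + (y − 4.2)² = 57.25².
Subtracting the K equation from the L and M equations removes the quadratic terms:
-69.0 x − 191.6 y = 7101.43
47.4 x − 82.8 y = 3932.91
Solving the 2×2 system: x ≈ 11.2, y ≈ -41.1 km.

(11.2, -41.1)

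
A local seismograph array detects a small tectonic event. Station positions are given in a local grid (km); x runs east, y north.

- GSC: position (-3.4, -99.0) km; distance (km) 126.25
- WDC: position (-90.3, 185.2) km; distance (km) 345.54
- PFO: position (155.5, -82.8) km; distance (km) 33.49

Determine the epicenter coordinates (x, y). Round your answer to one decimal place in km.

Circle about each station: (x + 3.4)² + (y + 99.0)² = 126.25²; (x + 90.3)² + (y − 185.2)² = 345.54²; (x − 155.5)² + (y + 82.8)² = 33.49².
Subtracting the GSC equation from the WDC and PFO equations removes the quadratic terms:
-173.8 x + 568.4 y = -70818.26
317.8 x + 32.4 y = 36041.01
Solving the 2×2 system: x ≈ 122.3, y ≈ -87.2 km.

122.3 km east, -87.2 km north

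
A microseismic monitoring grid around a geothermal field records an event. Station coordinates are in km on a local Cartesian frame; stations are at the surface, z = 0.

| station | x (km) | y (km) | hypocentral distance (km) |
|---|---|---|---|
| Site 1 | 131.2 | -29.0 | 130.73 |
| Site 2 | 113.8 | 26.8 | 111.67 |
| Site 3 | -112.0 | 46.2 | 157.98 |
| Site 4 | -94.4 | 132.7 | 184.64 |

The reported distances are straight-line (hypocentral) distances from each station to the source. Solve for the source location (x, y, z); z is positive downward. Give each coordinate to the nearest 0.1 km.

x ≈ 26.3 km, y ≈ 10.3 km, depth ≈ 67.4 km

Each station gives a sphere (x−x_i)² + (y−y_i)² + z² = d_i² (stations at z=0).
Subtracting the Site 1 sphere from Site 2 and Site 3: z² cancels, leaving linear equations in x and y:
-34.8 x + 111.6 y = 234.38
-486.4 x + 150.4 y = -11243.35
Solving: x ≈ 26.301, y ≈ 10.302 km (keep extra digits for the depth step; rounded: 26.3, 10.3).
Then from the Site 1 sphere: z² = 130.73² − (x − 131.2)² − (y + 29.0)² with x = 26.301, y = 10.302, so z ≈ 67.394 ≈ 67.4 km.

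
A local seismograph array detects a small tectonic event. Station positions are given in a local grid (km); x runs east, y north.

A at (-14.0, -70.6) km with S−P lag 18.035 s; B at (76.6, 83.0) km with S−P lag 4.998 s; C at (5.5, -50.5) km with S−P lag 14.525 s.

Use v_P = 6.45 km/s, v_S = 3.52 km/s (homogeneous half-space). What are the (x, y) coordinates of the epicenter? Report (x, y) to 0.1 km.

Distance from S−P lag: d = Δt · v_P v_S / (v_P − v_S) = Δt · (6.45·3.52)/(6.45−3.52) ≈ 7.7488·Δt.
So d_A = 139.75, d_B = 38.73, d_C = 112.55 km.
Circle about each station: (x + 14.0)² + (y + 70.6)² = 139.75²; (x − 76.6)² + (y − 83.0)² = 38.73²; (x − 5.5)² + (y + 50.5)² = 112.55².
Subtracting pairs of circle equations eliminates x²+y² and gives linear equations (the radical axes):
181.2 x + 307.2 y = 25606.25
39.0 x + 40.2 y = 4262.70
Solving the 2×2 system: x ≈ 59.6, y ≈ 48.2 km.
Check against A (with the unrounded x, y): √((x + 14.0)²+(y + 70.6)²) = 139.75 ≈ 139.75 km. ✓

(59.6, 48.2)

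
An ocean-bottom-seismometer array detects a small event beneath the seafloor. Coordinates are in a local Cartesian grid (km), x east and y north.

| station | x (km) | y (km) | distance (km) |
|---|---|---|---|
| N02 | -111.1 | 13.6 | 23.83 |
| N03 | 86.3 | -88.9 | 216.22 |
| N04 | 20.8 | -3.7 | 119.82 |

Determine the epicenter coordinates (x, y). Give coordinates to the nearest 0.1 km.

-94.1 km east, 30.3 km north

Circle about each station: (x + 111.1)² + (y − 13.6)² = 23.83²; (x − 86.3)² + (y + 88.9)² = 216.22²; (x − 20.8)² + (y + 3.7)² = 119.82².
Subtracting the N02 equation from the N03 and N04 equations removes the quadratic terms:
394.8 x − 205.0 y = -43360.49
263.8 x − 34.6 y = -25870.80
Solving the 2×2 system: x ≈ -94.1, y ≈ 30.3 km.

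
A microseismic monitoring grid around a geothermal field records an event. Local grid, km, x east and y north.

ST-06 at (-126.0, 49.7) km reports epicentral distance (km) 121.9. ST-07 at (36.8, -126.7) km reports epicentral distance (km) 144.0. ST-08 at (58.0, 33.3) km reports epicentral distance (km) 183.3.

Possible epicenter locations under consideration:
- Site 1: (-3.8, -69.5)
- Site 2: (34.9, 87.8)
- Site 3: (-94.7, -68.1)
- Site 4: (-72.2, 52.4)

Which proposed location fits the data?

For each candidate, compare |candidate − station| to the reported distance:
Site 1: residuals ST-06 48.8, ST-07 73.9, ST-08 63.4 → max 73.9 km
Site 2: residuals ST-06 43.4, ST-07 70.5, ST-08 124.1 → max 124.1 km
Site 3: residuals ST-06 0.0, ST-07 0.0, ST-08 0.0 → max 0.0 km
Site 4: residuals ST-06 68.0, ST-07 65.7, ST-08 51.7 → max 68.0 km
Only Site 3 has all residuals ≈ 0.

Site 3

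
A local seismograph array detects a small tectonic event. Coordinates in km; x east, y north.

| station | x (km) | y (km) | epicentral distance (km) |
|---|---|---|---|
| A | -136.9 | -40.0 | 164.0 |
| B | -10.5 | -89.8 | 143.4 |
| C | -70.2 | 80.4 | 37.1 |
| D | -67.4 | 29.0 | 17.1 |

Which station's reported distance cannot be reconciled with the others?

A

Solve using three stations at a time. Using B, C, D (subtract circle equations pairwise → linear system) gives (x, y) ≈ (-60.5, 44.6).
Distances from that point to each station vs reported:
  A: calculated 114.0 vs reported 164.0 → residual 50.0 km
  B: calculated 143.4 vs reported 143.4 → residual 0.0 km
  C: calculated 37.1 vs reported 37.1 → residual 0.0 km
  D: calculated 17.1 vs reported 17.1 → residual 0.0 km
B, C, D are mutually consistent (residuals ≈ 0); A is off by 50.0 km.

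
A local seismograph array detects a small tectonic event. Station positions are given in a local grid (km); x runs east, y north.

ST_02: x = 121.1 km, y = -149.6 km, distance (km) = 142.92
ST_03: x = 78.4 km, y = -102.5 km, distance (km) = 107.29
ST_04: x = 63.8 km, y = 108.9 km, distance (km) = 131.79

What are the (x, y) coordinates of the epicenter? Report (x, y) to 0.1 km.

Circle about each station: (x − 121.1)² + (y + 149.6)² = 142.92²; (x − 78.4)² + (y + 102.5)² = 107.29²; (x − 63.8)² + (y − 108.9)² = 131.79².
Subtracting the ST_02 equation from the ST_03 and ST_04 equations removes the quadratic terms:
-85.4 x + 94.2 y = -11477.58
-114.6 x + 517.0 y = -18058.20
Solving the 2×2 system: x ≈ 126.9, y ≈ -6.8 km.
Check against ST_02 (with the unrounded x, y): √((x − 121.1)²+(y + 149.6)²) = 142.92 ≈ 142.92 km. ✓

(126.9, -6.8)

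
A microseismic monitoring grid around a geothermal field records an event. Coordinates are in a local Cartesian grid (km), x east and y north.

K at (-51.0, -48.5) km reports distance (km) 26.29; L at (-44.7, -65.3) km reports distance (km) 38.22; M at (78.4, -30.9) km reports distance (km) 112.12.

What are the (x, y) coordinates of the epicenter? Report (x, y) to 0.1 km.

x ≈ -33.7 km, y ≈ -28.7 km

Circle about each station: (x + 51.0)² + (y + 48.5)² = 26.29²; (x + 44.7)² + (y + 65.3)² = 38.22²; (x − 78.4)² + (y + 30.9)² = 112.12².
Subtracting the K equation from the L and M equations removes the quadratic terms:
12.6 x − 33.6 y = 539.33
258.8 x + 35.2 y = -9731.61
Solving the 2×2 system: x ≈ -33.7, y ≈ -28.7 km.
Check against K (with the unrounded x, y): √((x + 51.0)²+(y + 48.5)²) = 26.30 ≈ 26.29 km. ✓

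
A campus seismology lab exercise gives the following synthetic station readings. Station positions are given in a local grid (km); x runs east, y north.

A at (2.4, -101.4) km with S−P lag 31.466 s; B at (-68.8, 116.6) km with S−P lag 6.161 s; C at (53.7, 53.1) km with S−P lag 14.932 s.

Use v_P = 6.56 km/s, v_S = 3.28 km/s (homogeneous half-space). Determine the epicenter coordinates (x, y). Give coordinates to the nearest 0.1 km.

Distance from S−P lag: d = Δt · v_P v_S / (v_P − v_S) = Δt · (6.56·3.28)/(6.56−3.28) ≈ 6.5600·Δt.
So d_A = 206.42, d_B = 40.42, d_C = 97.95 km.
Circle about each station: (x − 2.4)² + (y + 101.4)² = 206.42²; (x + 68.8)² + (y − 116.6)² = 40.42²; (x − 53.7)² + (y − 53.1)² = 97.95².
Subtracting the A equation from the B and C equations removes the quadratic terms:
-142.4 x + 436.0 y = 49016.72
102.6 x + 309.0 y = 28430.59
Solving the 2×2 system: x ≈ -31.0, y ≈ 102.3 km.
Check against A (with the unrounded x, y): √((x − 2.4)²+(y + 101.4)²) = 206.42 ≈ 206.42 km. ✓

x ≈ -31.0 km, y ≈ 102.3 km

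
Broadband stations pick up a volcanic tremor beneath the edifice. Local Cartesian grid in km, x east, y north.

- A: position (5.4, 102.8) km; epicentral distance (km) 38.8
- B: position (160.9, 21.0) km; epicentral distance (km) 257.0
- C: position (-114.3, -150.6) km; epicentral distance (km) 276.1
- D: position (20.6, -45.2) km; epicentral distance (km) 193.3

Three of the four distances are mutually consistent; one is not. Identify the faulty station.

A

Solve using three stations at a time. Using B, C, D (subtract circle equations pairwise → linear system) gives (x, y) ≈ (-75.0, 122.5).
Distances from that point to each station vs reported:
  A: calculated 82.7 vs reported 38.8 → residual 43.9 km
  B: calculated 256.8 vs reported 257.0 → residual 0.2 km
  C: calculated 275.9 vs reported 276.1 → residual 0.2 km
  D: calculated 193.0 vs reported 193.3 → residual 0.3 km
B, C, D are mutually consistent (residuals ≈ 0); A is off by 43.9 km.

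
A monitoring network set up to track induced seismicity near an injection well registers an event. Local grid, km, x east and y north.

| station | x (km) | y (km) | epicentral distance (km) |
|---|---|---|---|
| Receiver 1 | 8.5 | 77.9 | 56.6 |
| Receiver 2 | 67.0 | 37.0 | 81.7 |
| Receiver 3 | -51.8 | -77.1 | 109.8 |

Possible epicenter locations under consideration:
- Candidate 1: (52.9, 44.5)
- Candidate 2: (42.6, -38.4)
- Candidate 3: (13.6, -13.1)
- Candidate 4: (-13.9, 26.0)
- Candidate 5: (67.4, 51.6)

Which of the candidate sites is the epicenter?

For each candidate, compare |candidate − station| to the reported distance:
Candidate 1: residuals Receiver 1 1.0, Receiver 2 65.7, Receiver 3 50.7 → max 65.7 km
Candidate 2: residuals Receiver 1 64.6, Receiver 2 2.5, Receiver 3 7.8 → max 64.6 km
Candidate 3: residuals Receiver 1 34.5, Receiver 2 8.5, Receiver 3 18.3 → max 34.5 km
Candidate 4: residuals Receiver 1 0.1, Receiver 2 0.1, Receiver 3 0.0 → max 0.1 km
Candidate 5: residuals Receiver 1 7.9, Receiver 2 67.1, Receiver 3 65.6 → max 67.1 km
Only Candidate 4 has all residuals ≈ 0.

Candidate 4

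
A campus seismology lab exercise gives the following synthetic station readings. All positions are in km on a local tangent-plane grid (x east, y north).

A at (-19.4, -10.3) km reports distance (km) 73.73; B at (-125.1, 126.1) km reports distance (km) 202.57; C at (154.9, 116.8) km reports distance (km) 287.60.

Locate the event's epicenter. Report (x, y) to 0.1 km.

Circle about each station: (x + 19.4)² + (y + 10.3)² = 73.73²; (x + 125.1)² + (y − 126.1)² = 202.57²; (x − 154.9)² + (y − 116.8)² = 287.60².
Subtracting the A equation from the B and C equations removes the quadratic terms:
-211.4 x + 272.8 y = -4529.72
348.6 x + 254.2 y = -40123.85
Solving the 2×2 system: x ≈ -65.8, y ≈ -67.6 km.

(-65.8, -67.6)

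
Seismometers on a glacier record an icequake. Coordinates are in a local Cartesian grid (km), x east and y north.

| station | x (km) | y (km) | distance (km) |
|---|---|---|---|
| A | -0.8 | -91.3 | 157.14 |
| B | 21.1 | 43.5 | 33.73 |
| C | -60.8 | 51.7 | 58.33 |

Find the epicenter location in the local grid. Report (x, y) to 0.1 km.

(-4.2, 65.8)

Circle about each station: (x + 0.8)² + (y + 91.3)² = 157.14²; (x − 21.1)² + (y − 43.5)² = 33.73²; (x + 60.8)² + (y − 51.7)² = 58.33².
Subtracting pairs of circle equations eliminates x²+y² and gives linear equations (the radical axes):
43.8 x + 269.6 y = 17556.40
-120.0 x + 286.0 y = 19323.79
Solving the 2×2 system: x ≈ -4.2, y ≈ 65.8 km.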